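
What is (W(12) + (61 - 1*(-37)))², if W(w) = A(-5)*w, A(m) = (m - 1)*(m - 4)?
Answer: 556516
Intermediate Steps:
A(m) = (-1 + m)*(-4 + m)
W(w) = 54*w (W(w) = (4 + (-5)² - 5*(-5))*w = (4 + 25 + 25)*w = 54*w)
(W(12) + (61 - 1*(-37)))² = (54*12 + (61 - 1*(-37)))² = (648 + (61 + 37))² = (648 + 98)² = 746² = 556516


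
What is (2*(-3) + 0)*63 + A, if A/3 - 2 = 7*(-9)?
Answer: -561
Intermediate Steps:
A = -183 (A = 6 + 3*(7*(-9)) = 6 + 3*(-63) = 6 - 189 = -183)
(2*(-3) + 0)*63 + A = (2*(-3) + 0)*63 - 183 = (-6 + 0)*63 - 183 = -6*63 - 183 = -378 - 183 = -561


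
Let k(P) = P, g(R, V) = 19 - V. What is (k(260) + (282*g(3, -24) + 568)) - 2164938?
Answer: -2151984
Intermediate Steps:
(k(260) + (282*g(3, -24) + 568)) - 2164938 = (260 + (282*(19 - 1*(-24)) + 568)) - 2164938 = (260 + (282*(19 + 24) + 568)) - 2164938 = (260 + (282*43 + 568)) - 2164938 = (260 + (12126 + 568)) - 2164938 = (260 + 12694) - 2164938 = 12954 - 2164938 = -2151984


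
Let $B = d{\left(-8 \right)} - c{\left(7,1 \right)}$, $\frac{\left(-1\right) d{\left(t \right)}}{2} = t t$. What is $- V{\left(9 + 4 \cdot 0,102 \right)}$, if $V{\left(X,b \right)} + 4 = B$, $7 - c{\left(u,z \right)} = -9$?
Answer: $148$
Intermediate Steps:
$c{\left(u,z \right)} = 16$ ($c{\left(u,z \right)} = 7 - -9 = 7 + 9 = 16$)
$d{\left(t \right)} = - 2 t^{2}$ ($d{\left(t \right)} = - 2 t t = - 2 t^{2}$)
$B = -144$ ($B = - 2 \left(-8\right)^{2} - 16 = \left(-2\right) 64 - 16 = -128 - 16 = -144$)
$V{\left(X,b \right)} = -148$ ($V{\left(X,b \right)} = -4 - 144 = -148$)
$- V{\left(9 + 4 \cdot 0,102 \right)} = \left(-1\right) \left(-148\right) = 148$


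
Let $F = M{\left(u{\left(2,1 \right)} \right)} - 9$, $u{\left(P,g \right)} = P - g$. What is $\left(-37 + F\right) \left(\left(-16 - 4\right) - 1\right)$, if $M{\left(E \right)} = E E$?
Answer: $945$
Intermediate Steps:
$M{\left(E \right)} = E^{2}$
$F = -8$ ($F = \left(2 - 1\right)^{2} - 9 = 1^{2} - 9 = 1 - 9 = -8$)
$\left(-37 + F\right) \left(\left(-16 - 4\right) - 1\right) = \left(-37 - 8\right) \left(\left(-16 - 4\right) - 1\right) = - 45 \left(-20 - 1\right) = \left(-45\right) \left(-21\right) = 945$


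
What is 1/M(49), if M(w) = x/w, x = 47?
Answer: 49/47 ≈ 1.0426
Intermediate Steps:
M(w) = 47/w
1/M(49) = 1/(47/49) = 49/47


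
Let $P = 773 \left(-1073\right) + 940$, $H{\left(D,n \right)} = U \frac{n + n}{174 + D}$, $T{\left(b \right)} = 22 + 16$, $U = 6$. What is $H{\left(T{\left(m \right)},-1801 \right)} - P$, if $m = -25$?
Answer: $\frac{43904514}{53} \approx 8.2839 \cdot 10^{5}$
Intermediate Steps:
$T{\left(b \right)} = 38$
$H{\left(D,n \right)} = \frac{12 n}{174 + D}$ ($H{\left(D,n \right)} = 6 \frac{n + n}{174 + D} = 6 \frac{2 n}{174 + D} = \frac{12 n}{174 + D}$)
$P = -828489$ ($P = -829429 + 940 = -828489$)
$H{\left(T{\left(m \right)},-1801 \right)} - P = 12 \left(-1801\right) \frac{1}{174 + 38} - -828489 = 12 \left(-1801\right) \frac{1}{212} + 828489 = - \frac{5403}{53} + 828489 = \frac{43904514}{53}$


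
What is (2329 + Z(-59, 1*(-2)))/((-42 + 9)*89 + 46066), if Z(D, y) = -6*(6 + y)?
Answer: 2305/43129 ≈ 0.053444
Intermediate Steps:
Z(D, y) = -36 - 6*y
(2329 + Z(-59, 1*(-2)))/((-42 + 9)*89 + 46066) = (2329 + (-36 - 6*(-2)))/((-42 + 9)*89 + 46066) = (2329 + (-36 - 6*(-2)))/(-33*89 + 46066) = (2329 + (-36 + 12))/(-2937 + 46066) = (2329 - 24)/43129 = 2305*(1/43129) = 2305/43129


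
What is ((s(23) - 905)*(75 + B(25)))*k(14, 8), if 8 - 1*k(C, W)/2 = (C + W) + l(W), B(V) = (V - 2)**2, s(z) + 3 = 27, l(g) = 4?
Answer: 19156464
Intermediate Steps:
s(z) = 24 (s(z) = -3 + 27 = 24)
B(V) = (-2 + V)**2
k(C, W) = 8 - 2*C - 2*W (k(C, W) = 16 - 2*((C + W) + 4) = 16 - 2*(4 + C + W) = 16 + (-8 - 2*C - 2*W) = 8 - 2*C - 2*W)
((s(23) - 905)*(75 + B(25)))*k(14, 8) = ((24 - 905)*(75 + (-2 + 25)**2))*(8 - 2*14 - 2*8) = (-881*(75 + 23**2))*(8 - 28 - 16) = -881*(75 + 529)*(-36) = -881*604*(-36) = -532124*(-36) = 19156464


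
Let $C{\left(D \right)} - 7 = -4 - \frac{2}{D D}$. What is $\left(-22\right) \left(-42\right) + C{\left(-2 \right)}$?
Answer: $\frac{1853}{2} \approx 926.5$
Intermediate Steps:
$C{\left(D \right)} = 3 - \frac{2}{D^{2}}$ ($C{\left(D \right)} = 7 - \left(4 + \frac{2}{D D}\right) = 7 - \left(4 + \frac{2}{D^{2}}\right) = 3 - \frac{2}{D^{2}}$)
$\left(-22\right) \left(-42\right) + C{\left(-2 \right)} = \left(-22\right) \left(-42\right) + \left(3 - \frac{2}{4}\right) = 924 + \left(3 - \frac{1}{2}\right) = 924 + \frac{5}{2} = \frac{1853}{2}$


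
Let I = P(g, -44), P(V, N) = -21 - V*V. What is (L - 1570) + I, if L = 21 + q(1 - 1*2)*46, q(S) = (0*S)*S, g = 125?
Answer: -17195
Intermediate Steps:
P(V, N) = -21 - V²
q(S) = 0 (q(S) = 0*S = 0)
I = -15646 (I = -21 - 1*125² = -21 - 1*15625 = -21 - 15625 = -15646)
L = 21 (L = 21 + 0*46 = 21 + 0 = 21)
(L - 1570) + I = (21 - 1570) - 15646 = -1549 - 15646 = -17195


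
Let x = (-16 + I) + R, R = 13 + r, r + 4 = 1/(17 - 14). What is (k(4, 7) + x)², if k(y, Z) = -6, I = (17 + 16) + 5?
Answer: 5776/9 ≈ 641.78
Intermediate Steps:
I = 38 (I = 33 + 5 = 38)
r = -11/3 (r = -4 + 1/(17 - 14) = -4 + 1/3 = -4 + ⅓ = -11/3 ≈ -3.6667)
R = 28/3 (R = 13 - 11/3 = 28/3 ≈ 9.3333)
x = 94/3 (x = (-16 + 38) + 28/3 = 22 + 28/3 = 94/3 ≈ 31.333)
(k(4, 7) + x)² = (-6 + 94/3)² = (76/3)² = 5776/9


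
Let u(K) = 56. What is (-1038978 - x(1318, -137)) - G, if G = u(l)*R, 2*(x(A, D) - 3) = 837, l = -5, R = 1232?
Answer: -2216783/2 ≈ -1.1084e+6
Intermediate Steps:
x(A, D) = 843/2 (x(A, D) = 3 + (½)*837 = 3 + 837/2 = 843/2)
G = 68992 (G = 56*1232 = 68992)
(-1038978 - x(1318, -137)) - G = (-1038978 - 1*843/2) - 1*68992 = (-1038978 - 843/2) - 68992 = -2078799/2 - 68992 = -2216783/2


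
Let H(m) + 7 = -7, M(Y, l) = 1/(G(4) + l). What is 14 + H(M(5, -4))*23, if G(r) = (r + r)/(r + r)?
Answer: -308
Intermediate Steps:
G(r) = 1 (G(r) = (2*r)/((2*r)) = (2*r)*(1/(2*r)) = 1)
M(Y, l) = 1/(1 + l)
H(m) = -14 (H(m) = -7 - 7 = -14)
14 + H(M(5, -4))*23 = 14 - 14*23 = 14 - 322 = -308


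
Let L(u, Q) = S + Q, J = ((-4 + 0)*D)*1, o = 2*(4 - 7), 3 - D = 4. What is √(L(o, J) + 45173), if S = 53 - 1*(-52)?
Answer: √45282 ≈ 212.80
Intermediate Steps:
D = -1 (D = 3 - 1*4 = 3 - 4 = -1)
o = -6 (o = 2*(-3) = -6)
S = 105 (S = 53 + 52 = 105)
J = 4 (J = ((-4 + 0)*(-1))*1 = -4*(-1)*1 = 4*1 = 4)
L(u, Q) = 105 + Q
√(L(o, J) + 45173) = √((105 + 4) + 45173) = √(109 + 45173) = √45282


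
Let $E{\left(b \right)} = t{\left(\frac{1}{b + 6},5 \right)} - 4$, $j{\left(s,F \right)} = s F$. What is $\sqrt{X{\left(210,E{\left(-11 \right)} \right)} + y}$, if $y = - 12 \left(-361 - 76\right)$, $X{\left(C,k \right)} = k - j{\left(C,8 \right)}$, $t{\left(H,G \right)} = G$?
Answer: $\sqrt{3565} \approx 59.708$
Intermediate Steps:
$j{\left(s,F \right)} = F s$
$E{\left(b \right)} = 1$ ($E{\left(b \right)} = 5 - 4 = 1$)
$X{\left(C,k \right)} = k - 8 C$
$y = 5244$ ($y = - 12 \left(-361 - 76\right) = \left(-12\right) \left(-437\right) = 5244$)
$\sqrt{X{\left(210,E{\left(-11 \right)} \right)} + y} = \sqrt{\left(1 - 1680\right) + 5244} = \sqrt{-1679 + 5244} = \sqrt{3565}$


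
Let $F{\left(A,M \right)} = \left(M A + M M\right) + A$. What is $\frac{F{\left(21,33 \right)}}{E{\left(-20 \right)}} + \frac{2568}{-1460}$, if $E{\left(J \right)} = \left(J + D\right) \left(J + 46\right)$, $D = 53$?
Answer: $\frac{35753}{104390} \approx 0.34249$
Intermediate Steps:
$F{\left(A,M \right)} = A + M^{2} + A M$ ($F{\left(A,M \right)} = \left(A M + M^{2}\right) + A = \left(M^{2} + A M\right) + A = A + M^{2} + A M$)
$E{\left(J \right)} = \left(46 + J\right) \left(53 + J\right)$ ($E{\left(J \right)} = \left(J + 53\right) \left(J + 46\right) = \left(53 + J\right) \left(46 + J\right) = \left(46 + J\right) \left(53 + J\right)$)
$\frac{F{\left(21,33 \right)}}{E{\left(-20 \right)}} + \frac{2568}{-1460} = \frac{21 + 33^{2} + 21 \cdot 33}{2438 + \left(-20\right)^{2} + 99 \left(-20\right)} + \frac{2568}{-1460} = \frac{21 + 1089 + 693}{2438 + 400 - 1980} + 2568 \left(- \frac{1}{1460}\right) = \frac{1803}{858} - \frac{642}{365} = 1803 \cdot \frac{1}{858} - \frac{642}{365} = \frac{601}{286} - \frac{642}{365} = \frac{35753}{104390}$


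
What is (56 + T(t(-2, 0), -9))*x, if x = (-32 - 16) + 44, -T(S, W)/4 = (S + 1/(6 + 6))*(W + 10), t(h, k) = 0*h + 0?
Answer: -668/3 ≈ -222.67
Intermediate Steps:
t(h, k) = 0 (t(h, k) = 0 + 0 = 0)
T(S, W) = -4*(10 + W)*(1/12 + S) (T(S, W) = -4*(S + 1/(6 + 6))*(W + 10) = -4*(S + 1/12)*(10 + W) = -4*(1/12 + S)*(10 + W) = -4*(10 + W)*(1/12 + S))
x = -4 (x = -48 + 44 = -4)
(56 + T(t(-2, 0), -9))*x = (56 + (-10/3 - 40*0 - ⅓*(-9) - 4*0*(-9)))*(-4) = (56 + (-10/3 + 0 + 3 + 0))*(-4) = (56 - ⅓)*(-4) = (167/3)*(-4) = -668/3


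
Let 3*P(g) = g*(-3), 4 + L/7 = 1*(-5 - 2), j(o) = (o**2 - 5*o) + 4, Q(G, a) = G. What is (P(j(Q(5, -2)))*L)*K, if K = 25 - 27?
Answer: -616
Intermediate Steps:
j(o) = 4 + o**2 - 5*o
L = -77 (L = -28 + 7*(1*(-5 - 2)) = -28 + 7*(1*(-7)) = -28 + 7*(-7) = -28 - 49 = -77)
P(g) = -g (P(g) = (g*(-3))/3 = (-3*g)/3 = -g)
K = -2
(P(j(Q(5, -2)))*L)*K = (-(4 + 5**2 - 5*5)*(-77))*(-2) = (-(4 + 25 - 25)*(-77))*(-2) = (-1*4*(-77))*(-2) = -4*(-77)*(-2) = 308*(-2) = -616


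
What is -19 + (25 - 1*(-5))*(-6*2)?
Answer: -379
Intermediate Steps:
-19 + (25 - 1*(-5))*(-6*2) = -19 + (25 + 5)*(-12) = -19 + 30*(-12) = -19 - 360 = -379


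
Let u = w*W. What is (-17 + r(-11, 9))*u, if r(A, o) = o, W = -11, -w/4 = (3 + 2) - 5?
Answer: 0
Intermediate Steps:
w = 0 (w = -4*((3 + 2) - 5) = -4*(5 - 5) = -4*0 = 0)
u = 0 (u = 0*(-11) = 0)
(-17 + r(-11, 9))*u = (-17 + 9)*0 = -8*0 = 0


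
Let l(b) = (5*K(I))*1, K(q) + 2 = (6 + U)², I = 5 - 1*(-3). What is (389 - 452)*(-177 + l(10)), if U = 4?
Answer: -19719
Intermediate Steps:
I = 8 (I = 5 + 3 = 8)
K(q) = 98 (K(q) = -2 + (6 + 4)² = -2 + 10² = -2 + 100 = 98)
l(b) = 490 (l(b) = (5*98)*1 = 490*1 = 490)
(389 - 452)*(-177 + l(10)) = (389 - 452)*(-177 + 490) = -63*313 = -19719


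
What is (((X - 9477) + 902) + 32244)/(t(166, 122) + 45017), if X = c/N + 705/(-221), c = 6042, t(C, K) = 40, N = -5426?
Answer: 14188713031/27014960661 ≈ 0.52522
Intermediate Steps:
X = -2580306/599573 (X = 6042/(-5426) + 705/(-221) = 6042*(-1/5426) + 705*(-1/221) = -3021/2713 - 705/221 = -2580306/599573 ≈ -4.3036)
(((X - 9477) + 902) + 32244)/(t(166, 122) + 45017) = (((-2580306/599573 - 9477) + 902) + 32244)/(40 + 45017) = ((-5684733627/599573 + 902) + 32244)/45057 = (-5143918781/599573 + 32244)*(1/45057) = (14188713031/599573)*(1/45057) = 14188713031/27014960661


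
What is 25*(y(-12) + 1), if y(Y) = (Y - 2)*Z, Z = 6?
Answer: -2075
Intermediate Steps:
y(Y) = -12 + 6*Y (y(Y) = (Y - 2)*6 = (-2 + Y)*6 = -12 + 6*Y)
25*(y(-12) + 1) = 25*((-12 + 6*(-12)) + 1) = 25*((-12 - 72) + 1) = 25*(-84 + 1) = 25*(-83) = -2075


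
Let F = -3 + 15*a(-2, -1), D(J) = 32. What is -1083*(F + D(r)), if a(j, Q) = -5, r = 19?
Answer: 49818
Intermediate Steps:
F = -78 (F = -3 + 15*(-5) = -3 - 75 = -78)
-1083*(F + D(r)) = -1083*(-78 + 32) = -1083*(-46) = 49818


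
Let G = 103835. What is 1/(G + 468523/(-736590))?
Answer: 736590/76483354127 ≈ 9.6307e-6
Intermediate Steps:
1/(G + 468523/(-736590)) = 1/(103835 + 468523/(-736590)) = 1/(103835 + 468523*(-1/736590)) = 1/(103835 - 468523/736590) = 1/(76483354127/736590) = 736590/76483354127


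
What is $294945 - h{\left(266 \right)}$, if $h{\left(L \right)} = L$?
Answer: $294679$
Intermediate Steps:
$294945 - h{\left(266 \right)} = 294945 - 266 = 294679$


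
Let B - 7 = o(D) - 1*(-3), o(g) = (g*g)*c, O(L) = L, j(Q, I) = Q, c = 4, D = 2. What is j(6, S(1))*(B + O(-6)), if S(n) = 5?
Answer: 120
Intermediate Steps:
o(g) = 4*g² (o(g) = (g*g)*4 = g²*4 = 4*g²)
B = 26 (B = 7 + (4*2² - 1*(-3)) = 7 + (4*4 + 3) = 7 + (16 + 3) = 7 + 19 = 26)
j(6, S(1))*(B + O(-6)) = 6*(26 - 6) = 6*20 = 120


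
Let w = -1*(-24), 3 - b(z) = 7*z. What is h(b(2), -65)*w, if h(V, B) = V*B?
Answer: 17160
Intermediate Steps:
b(z) = 3 - 7*z
h(V, B) = B*V
w = 24
h(b(2), -65)*w = -65*(3 - 7*2)*24 = -65*(3 - 14)*24 = -65*(-11)*24 = 715*24 = 17160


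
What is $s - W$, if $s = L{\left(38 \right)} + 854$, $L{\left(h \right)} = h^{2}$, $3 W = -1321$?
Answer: $\frac{8215}{3} \approx 2738.3$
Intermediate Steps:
$W = - \frac{1321}{3}$ ($W = \frac{1}{3} \left(-1321\right) = - \frac{1321}{3} \approx -440.33$)
$s = 2298$ ($s = 38^{2} + 854 = 1444 + 854 = 2298$)
$s - W = 2298 - - \frac{1321}{3} = 2298 + \frac{1321}{3} = \frac{8215}{3}$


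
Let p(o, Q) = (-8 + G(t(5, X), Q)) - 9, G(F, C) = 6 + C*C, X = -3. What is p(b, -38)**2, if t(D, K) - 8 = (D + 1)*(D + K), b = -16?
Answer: 2053489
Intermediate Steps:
t(D, K) = 8 + (1 + D)*(D + K) (t(D, K) = 8 + (D + 1)*(D + K) = 8 + (1 + D)*(D + K))
G(F, C) = 6 + C**2
p(o, Q) = -11 + Q**2 (p(o, Q) = (-8 + (6 + Q**2)) - 9 = (-2 + Q**2) - 9 = -11 + Q**2)
p(b, -38)**2 = (-11 + (-38)**2)**2 = (-11 + 1444)**2 = 1433**2 = 2053489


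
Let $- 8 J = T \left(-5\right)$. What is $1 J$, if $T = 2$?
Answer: $\frac{5}{4} \approx 1.25$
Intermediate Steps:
$J = \frac{5}{4}$ ($J = - \frac{2 \left(-5\right)}{8} = \left(- \frac{1}{8}\right) \left(-10\right) = \frac{5}{4} \approx 1.25$)
$1 J = 1 \cdot \frac{5}{4} = \frac{5}{4}$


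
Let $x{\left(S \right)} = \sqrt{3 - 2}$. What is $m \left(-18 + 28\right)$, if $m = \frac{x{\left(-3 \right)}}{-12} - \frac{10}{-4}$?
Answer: $\frac{145}{6} \approx 24.167$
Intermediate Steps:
$x{\left(S \right)} = 1$ ($x{\left(S \right)} = \sqrt{1} = 1$)
$m = \frac{29}{12}$ ($m = 1 \frac{1}{-12} - \frac{10}{-4} = 1 \left(- \frac{1}{12}\right) - - \frac{5}{2} = - \frac{1}{12} + \frac{5}{2} = \frac{29}{12} \approx 2.4167$)
$m \left(-18 + 28\right) = \frac{29 \left(-18 + 28\right)}{12} = \frac{29}{12} \cdot 10 = \frac{145}{6}$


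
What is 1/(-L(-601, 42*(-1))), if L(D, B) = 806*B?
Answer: 1/33852 ≈ 2.9540e-5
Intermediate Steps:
1/(-L(-601, 42*(-1))) = 1/(-806*42*(-1)) = 1/(-806*(-42)) = 1/(-1*(-33852)) = 1/33852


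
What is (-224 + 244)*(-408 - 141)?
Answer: -10980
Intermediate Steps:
(-224 + 244)*(-408 - 141) = 20*(-549) = -10980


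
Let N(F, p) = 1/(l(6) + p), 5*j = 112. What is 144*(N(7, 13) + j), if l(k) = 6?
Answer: 307152/95 ≈ 3233.2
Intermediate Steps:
j = 112/5 (j = (⅕)*112 = 112/5 ≈ 22.400)
N(F, p) = 1/(6 + p)
144*(N(7, 13) + j) = 144*(1/(6 + 13) + 112/5) = 144*(1/19 + 112/5) = 144*(2133/95) = 307152/95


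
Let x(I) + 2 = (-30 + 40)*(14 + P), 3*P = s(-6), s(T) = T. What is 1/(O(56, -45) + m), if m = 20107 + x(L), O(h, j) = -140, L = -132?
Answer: 1/20085 ≈ 4.9788e-5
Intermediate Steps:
P = -2 (P = (1/3)*(-6) = -2)
x(I) = 118 (x(I) = -2 + (-30 + 40)*(14 - 2) = -2 + 10*12 = -2 + 120 = 118)
m = 20225 (m = 20107 + 118 = 20225)
1/(O(56, -45) + m) = 1/(-140 + 20225) = 1/20085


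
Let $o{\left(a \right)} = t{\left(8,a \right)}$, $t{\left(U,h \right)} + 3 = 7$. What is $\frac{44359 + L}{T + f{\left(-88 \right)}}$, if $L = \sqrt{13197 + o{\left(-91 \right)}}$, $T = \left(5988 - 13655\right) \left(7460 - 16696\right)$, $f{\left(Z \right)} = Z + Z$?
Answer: $\frac{44359}{70812236} + \frac{\sqrt{13201}}{70812236} \approx 0.00062805$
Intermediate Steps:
$t{\left(U,h \right)} = 4$ ($t{\left(U,h \right)} = -3 + 7 = 4$)
$f{\left(Z \right)} = 2 Z$
$o{\left(a \right)} = 4$
$T = 70812412$ ($T = \left(-7667\right) \left(-9236\right) = 70812412$)
$L = \sqrt{13201}$ ($L = \sqrt{13197 + 4} = \sqrt{13201} \approx 114.9$)
$\frac{44359 + L}{T + f{\left(-88 \right)}} = \frac{44359 + \sqrt{13201}}{70812412 + 2 \left(-88\right)} = \frac{44359 + \sqrt{13201}}{70812412 - 176} = \frac{44359 + \sqrt{13201}}{70812236} = \left(44359 + \sqrt{13201}\right) \frac{1}{70812236} = \frac{44359}{70812236} + \frac{\sqrt{13201}}{70812236}$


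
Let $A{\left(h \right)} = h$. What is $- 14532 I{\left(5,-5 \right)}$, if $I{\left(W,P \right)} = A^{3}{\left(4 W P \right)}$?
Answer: $14532000000$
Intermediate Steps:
$I{\left(W,P \right)} = 64 P^{3} W^{3}$ ($I{\left(W,P \right)} = \left(4 W P\right)^{3} = \left(4 P W\right)^{3} = 64 P^{3} W^{3}$)
$- 14532 I{\left(5,-5 \right)} = - 14532 \cdot 64 \left(-5\right)^{3} \cdot 5^{3} = - 14532 \cdot 64 \left(-125\right) 125 = \left(-14532\right) \left(-1000000\right) = 14532000000$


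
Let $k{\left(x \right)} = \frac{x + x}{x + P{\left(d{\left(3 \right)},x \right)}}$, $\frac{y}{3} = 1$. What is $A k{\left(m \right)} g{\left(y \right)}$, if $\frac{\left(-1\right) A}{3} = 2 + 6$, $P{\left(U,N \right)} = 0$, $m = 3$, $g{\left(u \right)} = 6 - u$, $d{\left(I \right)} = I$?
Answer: $-144$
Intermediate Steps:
$y = 3$ ($y = 3 \cdot 1 = 3$)
$k{\left(x \right)} = 2$ ($k{\left(x \right)} = \frac{x + x}{x + 0} = \frac{2 x}{x} = 2$)
$A = -24$ ($A = - 3 \left(2 + 6\right) = \left(-3\right) 8 = -24$)
$A k{\left(m \right)} g{\left(y \right)} = \left(-24\right) 2 \left(6 - 3\right) = - 48 \left(6 - 3\right) = \left(-48\right) 3 = -144$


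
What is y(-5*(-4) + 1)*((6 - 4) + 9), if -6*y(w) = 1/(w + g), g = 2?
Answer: -11/138 ≈ -0.079710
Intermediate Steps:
y(w) = -1/(6*(2 + w)) (y(w) = -1/(6*(w + 2)) = -1/(6*(2 + w)))
y(-5*(-4) + 1)*((6 - 4) + 9) = (-1/(12 + 6*(-5*(-4) + 1)))*((6 - 4) + 9) = (-1/(12 + 6*(20 + 1)))*(2 + 9) = -1/(12 + 6*21)*11 = -1/(12 + 126)*11 = -1/138*11 = -11/138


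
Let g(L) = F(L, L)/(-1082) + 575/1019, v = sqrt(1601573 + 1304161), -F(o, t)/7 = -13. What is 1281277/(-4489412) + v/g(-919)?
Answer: -1281277/4489412 + 1102558*sqrt(2905734)/529421 ≈ 3549.7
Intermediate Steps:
F(o, t) = 91 (F(o, t) = -7*(-13) = 91)
v = sqrt(2905734) ≈ 1704.6
g(L) = 529421/1102558 (g(L) = 91/(-1082) + 575/1019 = 91*(-1/1082) + 575*(1/1019) = -91/1082 + 575/1019 = 529421/1102558)
1281277/(-4489412) + v/g(-919) = 1281277/(-4489412) + sqrt(2905734)/(529421/1102558) = 1281277*(-1/4489412) + sqrt(2905734)*(1102558/529421) = -1281277/4489412 + 1102558*sqrt(2905734)/529421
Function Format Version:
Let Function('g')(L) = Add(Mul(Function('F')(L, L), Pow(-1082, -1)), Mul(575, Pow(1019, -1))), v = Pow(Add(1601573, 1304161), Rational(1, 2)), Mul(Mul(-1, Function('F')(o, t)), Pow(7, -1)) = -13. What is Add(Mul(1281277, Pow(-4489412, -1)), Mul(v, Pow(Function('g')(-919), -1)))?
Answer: Add(Rational(-1281277, 4489412), Mul(Rational(1102558, 529421), Pow(2905734, Rational(1, 2)))) ≈ 3549.7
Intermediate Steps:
Function('F')(o, t) = 91 (Function('F')(o, t) = Mul(-7, -13) = 91)
v = Pow(2905734, Rational(1, 2)) ≈ 1704.6
Function('g')(L) = Rational(529421, 1102558) (Function('g')(L) = Add(Mul(91, Pow(-1082, -1)), Mul(575, Pow(1019, -1))) = Add(Mul(91, Rational(-1, 1082)), Mul(575, Rational(1, 1019))) = Add(Rational(-91, 1082), Rational(575, 1019)) = Rational(529421, 1102558))
Add(Mul(1281277, Pow(-4489412, -1)), Mul(v, Pow(Function('g')(-919), -1))) = Add(Mul(1281277, Pow(-4489412, -1)), Mul(Pow(2905734, Rational(1, 2)), Pow(Rational(529421, 1102558), -1))) = Add(Mul(1281277, Rational(-1, 4489412)), Mul(Pow(2905734, Rational(1, 2)), Rational(1102558, 529421))) = Add(Rational(-1281277, 4489412), Mul(Rational(1102558, 529421), Pow(2905734, Rational(1, 2))))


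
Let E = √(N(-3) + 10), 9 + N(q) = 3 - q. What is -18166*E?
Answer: -18166*√7 ≈ -48063.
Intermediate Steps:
N(q) = -6 - q (N(q) = -9 + (3 - q) = -6 - q)
E = √7 (E = √((-6 - 1*(-3)) + 10) = √((-6 + 3) + 10) = √(-3 + 10) = √7 ≈ 2.6458)
-18166*E = -18166*√7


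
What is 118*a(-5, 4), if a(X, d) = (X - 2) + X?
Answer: -1416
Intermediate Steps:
a(X, d) = -2 + 2*X (a(X, d) = (-2 + X) + X = -2 + 2*X)
118*a(-5, 4) = 118*(-2 + 2*(-5)) = 118*(-2 - 10) = 118*(-12) = -1416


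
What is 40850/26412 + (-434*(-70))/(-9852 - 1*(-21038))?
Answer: 44976595/10551594 ≈ 4.2625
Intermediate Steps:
40850/26412 + (-434*(-70))/(-9852 - 1*(-21038)) = 40850*(1/26412) + 30380/(-9852 + 21038) = 20425/13206 + 30380/11186 = 20425/13206 + 30380*(1/11186) = 20425/13206 + 2170/799 = 44976595/10551594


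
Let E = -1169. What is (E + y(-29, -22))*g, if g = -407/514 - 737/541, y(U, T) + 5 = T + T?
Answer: 364794045/139037 ≈ 2623.7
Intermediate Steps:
y(U, T) = -5 + 2*T (y(U, T) = -5 + (T + T) = -5 + 2*T)
g = -599005/278074 (g = -407*1/514 - 737*1/541 = -407/514 - 737/541 = -599005/278074 ≈ -2.1541)
(E + y(-29, -22))*g = (-1169 + (-5 + 2*(-22)))*(-599005/278074) = (-1169 + (-5 - 44))*(-599005/278074) = (-1169 - 49)*(-599005/278074) = -1218*(-599005/278074) = 364794045/139037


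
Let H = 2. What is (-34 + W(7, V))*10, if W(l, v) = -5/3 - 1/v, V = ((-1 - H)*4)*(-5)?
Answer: -2141/6 ≈ -356.83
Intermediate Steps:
V = 60 (V = ((-1 - 1*2)*4)*(-5) = ((-1 - 2)*4)*(-5) = -3*4*(-5) = -12*(-5) = 60)
W(l, v) = -5/3 - 1/v (W(l, v) = -5*1/3 - 1/v = -5/3 - 1/v)
(-34 + W(7, V))*10 = (-34 + (-5/3 - 1/60))*10 = (-34 - 101/60)*10 = -2141/60*10 = -2141/6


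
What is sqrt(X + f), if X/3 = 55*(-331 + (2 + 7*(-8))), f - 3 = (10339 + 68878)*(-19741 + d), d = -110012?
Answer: 3*I*sqrt(1142078547) ≈ 1.0138e+5*I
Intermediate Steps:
f = -10278643398 (f = 3 + (10339 + 68878)*(-19741 - 110012) = 3 + 79217*(-129753) = 3 - 10278643401 = -10278643398)
X = -63525 (X = 3*(55*(-331 + (2 + 7*(-8)))) = 3*(55*(-331 + (2 - 56))) = 3*(55*(-331 - 54)) = 3*(55*(-385)) = 3*(-21175) = -63525)
sqrt(X + f) = sqrt(-63525 - 10278643398) = sqrt(-10278706923) = 3*I*sqrt(1142078547)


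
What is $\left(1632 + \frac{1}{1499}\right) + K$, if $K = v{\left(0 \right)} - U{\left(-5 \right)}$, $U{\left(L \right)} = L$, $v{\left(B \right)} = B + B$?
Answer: $\frac{2453864}{1499} \approx 1637.0$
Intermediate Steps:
$v{\left(B \right)} = 2 B$
$K = 5$ ($K = 2 \cdot 0 - -5 = 0 + 5 = 5$)
$\left(1632 + \frac{1}{1499}\right) + K = \left(1632 + \frac{1}{1499}\right) + 5 = \frac{2446369}{1499} + 5 = \frac{2453864}{1499}$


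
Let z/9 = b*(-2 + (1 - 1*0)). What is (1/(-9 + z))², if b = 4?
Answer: 1/2025 ≈ 0.00049383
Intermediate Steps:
z = -36 (z = 9*(4*(-2 + (1 - 1*0))) = 9*(4*(-2 + (1 + 0))) = 9*(4*(-2 + 1)) = 9*(4*(-1)) = 9*(-4) = -36)
(1/(-9 + z))² = (1/(-9 - 36))² = (1/(-45))² = (-1/45)² = 1/2025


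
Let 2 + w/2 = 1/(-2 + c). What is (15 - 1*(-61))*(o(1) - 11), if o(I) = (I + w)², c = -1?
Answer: 1672/9 ≈ 185.78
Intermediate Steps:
w = -14/3 (w = -4 + 2/(-2 - 1) = -4 + 2/(-3) = -4 + 2*(-⅓) = -4 - ⅔ = -14/3 ≈ -4.6667)
o(I) = (-14/3 + I)² (o(I) = (I - 14/3)² = (-14/3 + I)²)
(15 - 1*(-61))*(o(1) - 11) = (15 - 1*(-61))*((-14 + 3*1)²/9 - 11) = (15 + 61)*((-14 + 3)²/9 - 11) = 76*((⅑)*(-11)² - 11) = 76*((⅑)*121 - 11) = 76*(121/9 - 11) = 76*(22/9) = 1672/9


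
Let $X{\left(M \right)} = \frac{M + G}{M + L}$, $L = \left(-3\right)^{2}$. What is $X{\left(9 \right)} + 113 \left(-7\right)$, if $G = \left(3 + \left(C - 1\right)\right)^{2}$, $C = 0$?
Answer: $- \frac{14225}{18} \approx -790.28$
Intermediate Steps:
$G = 4$ ($G = \left(3 + \left(0 - 1\right)\right)^{2} = \left(3 - 1\right)^{2} = 2^{2} = 4$)
$L = 9$
$X{\left(M \right)} = \frac{4 + M}{9 + M}$ ($X{\left(M \right)} = \frac{M + 4}{M + 9} = \frac{4 + M}{9 + M}$)
$X{\left(9 \right)} + 113 \left(-7\right) = \frac{4 + 9}{9 + 9} + 113 \left(-7\right) = \frac{1}{18} \cdot 13 - 791 = \frac{13}{18} - 791 = - \frac{14225}{18}$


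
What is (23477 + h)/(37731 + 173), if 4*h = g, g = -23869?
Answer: 70039/151616 ≈ 0.46195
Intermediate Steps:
h = -23869/4 (h = (¼)*(-23869) = -23869/4 ≈ -5967.3)
(23477 + h)/(37731 + 173) = (23477 - 23869/4)/(37731 + 173) = (70039/4)/37904 = (70039/4)*(1/37904) = 70039/151616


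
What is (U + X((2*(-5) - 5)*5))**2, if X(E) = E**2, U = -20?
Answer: 31416025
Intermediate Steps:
(U + X((2*(-5) - 5)*5))**2 = (-20 + ((2*(-5) - 5)*5)**2)**2 = (-20 + ((-10 - 5)*5)**2)**2 = (-20 + (-15*5)**2)**2 = (-20 + (-75)**2)**2 = (-20 + 5625)**2 = 5605**2 = 31416025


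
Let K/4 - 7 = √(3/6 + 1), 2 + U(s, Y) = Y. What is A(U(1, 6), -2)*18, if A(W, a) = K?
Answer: 504 + 36*√6 ≈ 592.18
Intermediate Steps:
U(s, Y) = -2 + Y
K = 28 + 2*√6 (K = 28 + 4*√(3/6 + 1) = 28 + 4*√(3*(⅙) + 1) = 28 + 4*√(½ + 1) = 28 + 4*√(3/2) = 28 + 4*(√6/2) = 28 + 2*√6 ≈ 32.899)
A(W, a) = 28 + 2*√6
A(U(1, 6), -2)*18 = (28 + 2*√6)*18 = 504 + 36*√6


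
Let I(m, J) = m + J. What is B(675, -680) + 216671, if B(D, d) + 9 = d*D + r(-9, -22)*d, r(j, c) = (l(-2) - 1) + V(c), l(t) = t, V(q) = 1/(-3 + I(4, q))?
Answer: -5045578/21 ≈ -2.4027e+5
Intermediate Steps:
I(m, J) = J + m
V(q) = 1/(1 + q) (V(q) = 1/(-3 + (q + 4)) = 1/(-3 + (4 + q)) = 1/(1 + q))
r(j, c) = -3 + 1/(1 + c) (r(j, c) = (-2 - 1) + 1/(1 + c) = -3 + 1/(1 + c))
B(D, d) = -9 - 64*d/21 + D*d (B(D, d) = -9 + (d*D + ((-2 - 3*(-22))/(1 - 22))*d) = -9 + (D*d + ((-2 + 66)/(-21))*d) = -9 + (D*d + (-1/21*64)*d) = -9 + (D*d - 64*d/21) = -9 + (-64*d/21 + D*d) = -9 - 64*d/21 + D*d)
B(675, -680) + 216671 = (-9 - 64/21*(-680) + 675*(-680)) + 216671 = (-9 + 43520/21 - 459000) + 216671 = -9595669/21 + 216671 = -5045578/21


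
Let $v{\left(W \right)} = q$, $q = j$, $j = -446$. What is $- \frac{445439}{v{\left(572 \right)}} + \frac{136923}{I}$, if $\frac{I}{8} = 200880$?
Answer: $\frac{119316559703}{119456640} \approx 998.83$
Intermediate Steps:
$I = 1607040$ ($I = 8 \cdot 200880 = 1607040$)
$q = -446$
$v{\left(W \right)} = -446$
$- \frac{445439}{v{\left(572 \right)}} + \frac{136923}{I} = - \frac{445439}{-446} + \frac{136923}{1607040} = \left(-445439\right) \left(- \frac{1}{446}\right) + 136923 \cdot \frac{1}{1607040} = \frac{445439}{446} + \frac{45641}{535680} = \frac{119316559703}{119456640}$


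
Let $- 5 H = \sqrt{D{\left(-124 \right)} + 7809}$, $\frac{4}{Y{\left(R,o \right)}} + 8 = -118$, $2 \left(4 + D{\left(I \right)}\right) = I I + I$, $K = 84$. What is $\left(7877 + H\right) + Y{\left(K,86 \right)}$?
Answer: $\frac{496249}{63} - \frac{\sqrt{15431}}{5} \approx 7852.1$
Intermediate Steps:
$D{\left(I \right)} = -4 + \frac{I}{2} + \frac{I^{2}}{2}$ ($D{\left(I \right)} = -4 + \frac{I I + I}{2} = -4 + \frac{I^{2} + I}{2} = -4 + \frac{I + I^{2}}{2} = -4 + \left(\frac{I}{2} + \frac{I^{2}}{2}\right) = -4 + \frac{I}{2} + \frac{I^{2}}{2}$)
$Y{\left(R,o \right)} = - \frac{2}{63}$ ($Y{\left(R,o \right)} = \frac{4}{-8 - 118} = \frac{4}{-126} = 4 \left(- \frac{1}{126}\right) = - \frac{2}{63}$)
$H = - \frac{\sqrt{15431}}{5}$ ($H = - \frac{\sqrt{\left(-4 + \frac{1}{2} \left(-124\right) + \frac{\left(-124\right)^{2}}{2}\right) + 7809}}{5} = - \frac{\sqrt{\left(-4 - 62 + \frac{1}{2} \cdot 15376\right) + 7809}}{5} = - \frac{\sqrt{\left(-4 - 62 + 7688\right) + 7809}}{5} = - \frac{\sqrt{7622 + 7809}}{5} = - \frac{\sqrt{15431}}{5} \approx -24.844$)
$\left(7877 + H\right) + Y{\left(K,86 \right)} = \left(7877 - \frac{\sqrt{15431}}{5}\right) - \frac{2}{63} = \frac{496249}{63} - \frac{\sqrt{15431}}{5}$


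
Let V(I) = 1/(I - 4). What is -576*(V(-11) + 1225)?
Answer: -3527808/5 ≈ -7.0556e+5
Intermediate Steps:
V(I) = 1/(-4 + I)
-576*(V(-11) + 1225) = -576*(1/(-4 - 11) + 1225) = -576*(1/(-15) + 1225) = -576*(-1/15 + 1225) = -576*18374/15 = -3527808/5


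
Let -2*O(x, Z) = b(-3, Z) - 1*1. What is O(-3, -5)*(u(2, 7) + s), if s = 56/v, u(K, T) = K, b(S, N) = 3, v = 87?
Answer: -230/87 ≈ -2.6437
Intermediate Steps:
O(x, Z) = -1 (O(x, Z) = -(3 - 1*1)/2 = -(3 - 1)/2 = -1/2*2 = -1)
s = 56/87 ≈ 0.64368
O(-3, -5)*(u(2, 7) + s) = -(2 + 56/87) = -1*230/87 = -230/87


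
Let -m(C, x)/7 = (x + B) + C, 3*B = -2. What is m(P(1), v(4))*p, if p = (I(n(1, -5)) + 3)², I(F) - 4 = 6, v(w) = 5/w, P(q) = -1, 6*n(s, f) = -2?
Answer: 5915/12 ≈ 492.92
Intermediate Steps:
B = -⅔ (B = (⅓)*(-2) = -⅔ ≈ -0.66667)
n(s, f) = -⅓ (n(s, f) = (⅙)*(-2) = -⅓)
I(F) = 10 (I(F) = 4 + 6 = 10)
m(C, x) = 14/3 - 7*C - 7*x (m(C, x) = -7*((x - ⅔) + C) = -7*((-⅔ + x) + C) = -7*(-⅔ + C + x) = 14/3 - 7*C - 7*x)
p = 169 (p = (10 + 3)² = 13² = 169)
m(P(1), v(4))*p = (14/3 - 7*(-1) - 35/4)*169 = (14/3 + 7 - 35/4)*169 = (35/12)*169 = 5915/12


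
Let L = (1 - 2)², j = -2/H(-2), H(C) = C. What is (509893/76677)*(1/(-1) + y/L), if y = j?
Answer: 0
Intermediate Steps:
j = 1 (j = -2/(-2) = -2*(-½) = 1)
L = 1 (L = (-1)² = 1)
y = 1
(509893/76677)*(1/(-1) + y/L) = (509893/76677)*(1/(-1) + 1/1) = (509893*(1/76677))*(1*(-1) + 1*1) = 509893*(-1 + 1)/76677 = (509893/76677)*0 = 0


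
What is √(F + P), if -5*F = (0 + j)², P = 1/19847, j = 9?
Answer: I*√159530384470/99235 ≈ 4.0249*I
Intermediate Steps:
P = 1/19847 ≈ 5.0385e-5
F = -81/5 (F = -(0 + 9)²/5 = -⅕*9² = -⅕*81 = -81/5 ≈ -16.200)
√(F + P) = √(-81/5 + 1/19847) = √(-1607602/99235) = I*√159530384470/99235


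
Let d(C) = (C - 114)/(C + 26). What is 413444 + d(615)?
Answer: 265018105/641 ≈ 4.1345e+5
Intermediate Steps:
d(C) = (-114 + C)/(26 + C)
413444 + d(615) = 413444 + (-114 + 615)/(26 + 615) = 413444 + 501/641 = 265018105/641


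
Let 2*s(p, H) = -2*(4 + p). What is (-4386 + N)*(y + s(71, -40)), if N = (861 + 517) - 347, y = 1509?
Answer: -4811070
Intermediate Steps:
s(p, H) = -4 - p (s(p, H) = (-2*(4 + p))/2 = (-8 - 2*p)/2 = -4 - p)
N = 1031 (N = 1378 - 347 = 1031)
(-4386 + N)*(y + s(71, -40)) = (-4386 + 1031)*(1509 + (-4 - 1*71)) = -3355*(1509 + (-4 - 71)) = -3355*(1509 - 75) = -3355*1434 = -4811070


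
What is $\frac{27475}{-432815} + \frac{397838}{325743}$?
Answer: $\frac{32648093009}{28197291309} \approx 1.1578$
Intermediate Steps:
$\frac{27475}{-432815} + \frac{397838}{325743} = 27475 \left(- \frac{1}{432815}\right) + 397838 \cdot \frac{1}{325743} = - \frac{5495}{86563} + \frac{397838}{325743} = \frac{32648093009}{28197291309}$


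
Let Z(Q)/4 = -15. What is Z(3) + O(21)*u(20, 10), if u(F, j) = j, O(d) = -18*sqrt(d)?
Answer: -60 - 180*sqrt(21) ≈ -884.86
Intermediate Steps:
Z(Q) = -60 (Z(Q) = 4*(-15) = -60)
Z(3) + O(21)*u(20, 10) = -60 - 18*sqrt(21)*10 = -60 - 180*sqrt(21)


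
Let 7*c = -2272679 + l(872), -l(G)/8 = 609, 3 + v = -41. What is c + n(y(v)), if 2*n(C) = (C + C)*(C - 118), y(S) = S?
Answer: -2227655/7 ≈ -3.1824e+5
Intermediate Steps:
v = -44 (v = -3 - 41 = -44)
l(G) = -4872 (l(G) = -8*609 = -4872)
n(C) = C*(-118 + C) (n(C) = ((C + C)*(C - 118))/2 = ((2*C)*(-118 + C))/2 = (2*C*(-118 + C))/2 = C*(-118 + C))
c = -2277551/7 (c = (-2272679 - 4872)/7 = (1/7)*(-2277551) = -2277551/7 ≈ -3.2536e+5)
c + n(y(v)) = -2277551/7 - 44*(-118 - 44) = -2277551/7 - 44*(-162) = -2277551/7 + 7128 = -2227655/7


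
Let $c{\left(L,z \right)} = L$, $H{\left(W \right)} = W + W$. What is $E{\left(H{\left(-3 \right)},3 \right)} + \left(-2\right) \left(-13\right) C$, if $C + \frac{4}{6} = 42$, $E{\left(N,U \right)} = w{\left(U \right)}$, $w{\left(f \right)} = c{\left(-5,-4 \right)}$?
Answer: $\frac{3209}{3} \approx 1069.7$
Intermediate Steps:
$H{\left(W \right)} = 2 W$
$w{\left(f \right)} = -5$
$E{\left(N,U \right)} = -5$
$C = \frac{124}{3}$ ($C = - \frac{2}{3} + 42 = \frac{124}{3} \approx 41.333$)
$E{\left(H{\left(-3 \right)},3 \right)} + \left(-2\right) \left(-13\right) C = -5 + \left(-2\right) \left(-13\right) \frac{124}{3} = -5 + 26 \cdot \frac{124}{3} = -5 + \frac{3224}{3} = \frac{3209}{3}$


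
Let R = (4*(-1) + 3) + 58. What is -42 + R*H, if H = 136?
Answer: 7710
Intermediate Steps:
R = 57 (R = (-4 + 3) + 58 = -1 + 58 = 57)
-42 + R*H = -42 + 57*136 = -42 + 7752 = 7710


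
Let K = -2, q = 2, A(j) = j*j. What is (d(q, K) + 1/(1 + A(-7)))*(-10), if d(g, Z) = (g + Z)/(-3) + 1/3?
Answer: -53/15 ≈ -3.5333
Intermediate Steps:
A(j) = j**2
d(g, Z) = 1/3 - Z/3 - g/3 (d(g, Z) = (Z + g)*(-1/3) + 1*(1/3) = (-Z/3 - g/3) + 1/3 = 1/3 - Z/3 - g/3)
(d(q, K) + 1/(1 + A(-7)))*(-10) = ((1/3 - 1/3*(-2) - 1/3*2) + 1/(1 + (-7)**2))*(-10) = ((1/3 + 2/3 - 2/3) + 1/(1 + 49))*(-10) = (1/3 + 1/50)*(-10) = (53/150)*(-10) = -53/15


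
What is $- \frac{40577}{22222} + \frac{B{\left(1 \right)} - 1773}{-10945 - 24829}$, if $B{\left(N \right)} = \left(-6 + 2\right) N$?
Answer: $- \frac{353028276}{198742457} \approx -1.7763$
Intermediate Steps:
$B{\left(N \right)} = - 4 N$
$- \frac{40577}{22222} + \frac{B{\left(1 \right)} - 1773}{-10945 - 24829} = - \frac{40577}{22222} + \frac{\left(-4\right) 1 - 1773}{-10945 - 24829} = \left(-40577\right) \frac{1}{22222} + \frac{-4 - 1773}{-10945 - 24829} = - \frac{40577}{22222} - \frac{1777}{-35774} = - \frac{40577}{22222} - - \frac{1777}{35774} = - \frac{40577}{22222} + \frac{1777}{35774} = - \frac{353028276}{198742457}$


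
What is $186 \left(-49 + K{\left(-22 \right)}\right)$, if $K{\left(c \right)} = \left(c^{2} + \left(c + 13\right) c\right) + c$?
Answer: $113646$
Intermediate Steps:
$K{\left(c \right)} = c + c^{2} + c \left(13 + c\right)$ ($K{\left(c \right)} = \left(c^{2} + \left(13 + c\right) c\right) + c = \left(c^{2} + c \left(13 + c\right)\right) + c = c + c^{2} + c \left(13 + c\right)$)
$186 \left(-49 + K{\left(-22 \right)}\right) = 186 \left(-49 + 2 \left(-22\right) \left(7 - 22\right)\right) = 186 \left(-49 + 2 \left(-22\right) \left(-15\right)\right) = 186 \left(-49 + 660\right) = 186 \cdot 611 = 113646$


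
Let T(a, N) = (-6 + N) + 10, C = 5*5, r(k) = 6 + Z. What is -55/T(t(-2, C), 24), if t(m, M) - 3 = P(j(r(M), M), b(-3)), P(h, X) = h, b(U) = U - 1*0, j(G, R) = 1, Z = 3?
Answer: -55/28 ≈ -1.9643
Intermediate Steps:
r(k) = 9 (r(k) = 6 + 3 = 9)
C = 25
b(U) = U (b(U) = U + 0 = U)
t(m, M) = 4 (t(m, M) = 3 + 1 = 4)
T(a, N) = 4 + N
-55/T(t(-2, C), 24) = -55/(4 + 24) = -55/28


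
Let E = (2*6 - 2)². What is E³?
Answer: 1000000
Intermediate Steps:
E = 100 (E = (12 - 2)² = 10² = 100)
E³ = 100³ = 1000000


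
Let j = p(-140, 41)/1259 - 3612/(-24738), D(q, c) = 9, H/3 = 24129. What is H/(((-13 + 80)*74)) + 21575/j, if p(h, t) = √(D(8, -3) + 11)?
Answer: 2147362800608796443/14522379453112 - 9423389103925*√5/5858160328 ≈ 1.4427e+5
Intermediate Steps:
H = 72387 (H = 3*24129 = 72387)
p(h, t) = 2*√5 (p(h, t) = √(9 + 11) = √20 = 2*√5)
j = 86/589 + 2*√5/1259 (j = (2*√5)/1259 - 3612/(-24738) = (2*√5)*(1/1259) - 3612*(-1/24738) = 2*√5/1259 + 86/589 = 86/589 + 2*√5/1259 ≈ 0.14956)
H/(((-13 + 80)*74)) + 21575/j = 72387/(((-13 + 80)*74)) + 21575/(86/589 + 2*√5/1259) = 72387/((67*74)) + 21575/(86/589 + 2*√5/1259) = 72387/4958 + 21575/(86/589 + 2*√5/1259)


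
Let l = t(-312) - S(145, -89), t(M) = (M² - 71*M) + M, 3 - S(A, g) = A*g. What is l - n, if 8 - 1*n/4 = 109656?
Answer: 544868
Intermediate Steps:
S(A, g) = 3 - A*g
t(M) = M² - 70*M
l = 106276 (l = -312*(-70 - 312) - (3 - 1*145*(-89)) = -312*(-382) - (3 + 12905) = 119184 - 1*12908 = 119184 - 12908 = 106276)
n = -438592 (n = 32 - 4*109656 = 32 - 438624 = -438592)
l - n = 106276 - 1*(-438592) = 106276 + 438592 = 544868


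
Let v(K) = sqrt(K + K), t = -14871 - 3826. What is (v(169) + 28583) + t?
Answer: 9886 + 13*sqrt(2) ≈ 9904.4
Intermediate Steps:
t = -18697
v(K) = sqrt(2)*sqrt(K) (v(K) = sqrt(2*K) = sqrt(2)*sqrt(K))
(v(169) + 28583) + t = (sqrt(2)*sqrt(169) + 28583) - 18697 = (sqrt(2)*13 + 28583) - 18697 = (13*sqrt(2) + 28583) - 18697 = (28583 + 13*sqrt(2)) - 18697 = 9886 + 13*sqrt(2)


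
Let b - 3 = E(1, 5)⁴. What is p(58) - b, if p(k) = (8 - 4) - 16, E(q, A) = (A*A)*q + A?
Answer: -810015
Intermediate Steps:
E(q, A) = A + q*A² (E(q, A) = A²*q + A = q*A² + A = A + q*A²)
p(k) = -12 (p(k) = 4 - 16 = -12)
b = 810003 (b = 3 + (5*(1 + 5*1))⁴ = 3 + (5*(1 + 5))⁴ = 3 + (5*6)⁴ = 3 + 30⁴ = 3 + 810000 = 810003)
p(58) - b = -12 - 1*810003 = -12 - 810003 = -810015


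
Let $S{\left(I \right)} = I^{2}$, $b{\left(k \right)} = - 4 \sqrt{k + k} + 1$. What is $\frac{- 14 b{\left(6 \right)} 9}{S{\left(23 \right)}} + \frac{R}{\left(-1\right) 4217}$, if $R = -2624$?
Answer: $\frac{856754}{2230793} + \frac{1008 \sqrt{3}}{529} \approx 3.6844$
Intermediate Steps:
$b{\left(k \right)} = 1 - 4 \sqrt{2} \sqrt{k}$ ($b{\left(k \right)} = - 4 \sqrt{2 k} + 1 = - 4 \sqrt{2} \sqrt{k} + 1 = 1 - 4 \sqrt{2} \sqrt{k}$)
$\frac{- 14 b{\left(6 \right)} 9}{S{\left(23 \right)}} + \frac{R}{\left(-1\right) 4217} = \frac{- 14 \left(1 - 4 \sqrt{2} \sqrt{6}\right) 9}{23^{2}} - \frac{2624}{\left(-1\right) 4217} = \frac{- 14 \left(1 - 8 \sqrt{3}\right) 9}{529} - \frac{2624}{-4217} = \left(-14 + 112 \sqrt{3}\right) 9 \cdot \frac{1}{529} - - \frac{2624}{4217} = \left(-126 + 1008 \sqrt{3}\right) \frac{1}{529} + \frac{2624}{4217} = \left(- \frac{126}{529} + \frac{1008 \sqrt{3}}{529}\right) + \frac{2624}{4217} = \frac{856754}{2230793} + \frac{1008 \sqrt{3}}{529}$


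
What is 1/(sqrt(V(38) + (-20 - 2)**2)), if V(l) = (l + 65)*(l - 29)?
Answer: sqrt(1411)/1411 ≈ 0.026622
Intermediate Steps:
V(l) = (-29 + l)*(65 + l) (V(l) = (65 + l)*(-29 + l) = (-29 + l)*(65 + l))
1/(sqrt(V(38) + (-20 - 2)**2)) = 1/(sqrt((-1885 + 38**2 + 36*38) + (-20 - 2)**2)) = 1/(sqrt((-1885 + 1444 + 1368) + (-22)**2)) = 1/(sqrt(927 + 484)) = 1/(sqrt(1411)) = sqrt(1411)/1411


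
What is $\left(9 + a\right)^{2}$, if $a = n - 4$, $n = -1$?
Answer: $16$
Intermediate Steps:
$a = -5$ ($a = -1 - 4 = -5$)
$\left(9 + a\right)^{2} = \left(9 - 5\right)^{2} = 4^{2} = 16$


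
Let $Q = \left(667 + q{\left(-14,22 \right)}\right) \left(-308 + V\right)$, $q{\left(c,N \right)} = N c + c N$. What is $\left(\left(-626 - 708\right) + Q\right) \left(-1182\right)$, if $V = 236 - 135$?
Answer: $14055162$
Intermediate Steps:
$q{\left(c,N \right)} = 2 N c$ ($q{\left(c,N \right)} = N c + N c = 2 N c$)
$V = 101$ ($V = 236 - 135 = 101$)
$Q = -10557$ ($Q = \left(667 + 2 \cdot 22 \left(-14\right)\right) \left(-308 + 101\right) = \left(667 - 616\right) \left(-207\right) = 51 \left(-207\right) = -10557$)
$\left(\left(-626 - 708\right) + Q\right) \left(-1182\right) = \left(\left(-626 - 708\right) - 10557\right) \left(-1182\right) = \left(-1334 - 10557\right) \left(-1182\right) = \left(-11891\right) \left(-1182\right) = 14055162$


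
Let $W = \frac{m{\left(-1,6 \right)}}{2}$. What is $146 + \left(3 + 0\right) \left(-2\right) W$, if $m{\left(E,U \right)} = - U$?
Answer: $164$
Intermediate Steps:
$W = -3$ ($W = \frac{\left(-1\right) 6}{2} = \frac{1}{2} \left(-6\right) = -3$)
$146 + \left(3 + 0\right) \left(-2\right) W = 146 + \left(3 + 0\right) \left(-2\right) \left(-3\right) = 146 + 3 \left(-2\right) \left(-3\right) = 146 - -18 = 146 + 18 = 164$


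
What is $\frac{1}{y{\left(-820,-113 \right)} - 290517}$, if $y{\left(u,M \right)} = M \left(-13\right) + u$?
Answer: $- \frac{1}{289868} \approx -3.4498 \cdot 10^{-6}$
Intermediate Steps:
$y{\left(u,M \right)} = u - 13 M$ ($y{\left(u,M \right)} = - 13 M + u = u - 13 M$)
$\frac{1}{y{\left(-820,-113 \right)} - 290517} = \frac{1}{\left(-820 - -1469\right) - 290517} = \frac{1}{\left(-820 + 1469\right) - 290517} = \frac{1}{649 - 290517} = \frac{1}{-289868} = - \frac{1}{289868}$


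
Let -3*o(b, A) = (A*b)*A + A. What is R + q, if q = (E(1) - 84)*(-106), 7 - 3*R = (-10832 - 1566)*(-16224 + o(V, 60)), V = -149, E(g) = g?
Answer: 671798563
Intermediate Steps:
o(b, A) = -A/3 - b*A²/3 (o(b, A) = -((A*b)*A + A)/3 = -(b*A² + A)/3 = -(A + b*A²)/3 = -A/3 - b*A²/3)
R = 671789765 (R = 7/3 - (-10832 - 1566)*(-16224 - ⅓*60*(1 + 60*(-149)))/3 = 7/3 - (-12398)*(-16224 - ⅓*60*(1 - 8940))/3 = 7/3 - (-12398)*(-16224 - ⅓*60*(-8939))/3 = 7/3 - (-12398)*(-16224 + 178780)/3 = 7/3 - (-12398)*162556/3 = 7/3 - ⅓*(-2015369288) = 7/3 + 2015369288/3 = 671789765)
q = 8798 (q = (1 - 84)*(-106) = -83*(-106) = 8798)
R + q = 671789765 + 8798 = 671798563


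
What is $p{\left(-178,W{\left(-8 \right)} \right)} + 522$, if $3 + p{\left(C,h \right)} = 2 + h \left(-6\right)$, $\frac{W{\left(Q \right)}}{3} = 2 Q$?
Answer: $809$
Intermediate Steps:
$W{\left(Q \right)} = 6 Q$ ($W{\left(Q \right)} = 3 \cdot 2 Q = 6 Q$)
$p{\left(C,h \right)} = -1 - 6 h$ ($p{\left(C,h \right)} = -3 + \left(2 + h \left(-6\right)\right) = -3 - \left(-2 + 6 h\right) = -1 - 6 h$)
$p{\left(-178,W{\left(-8 \right)} \right)} + 522 = \left(-1 - 6 \cdot 6 \left(-8\right)\right) + 522 = \left(-1 - -288\right) + 522 = \left(-1 + 288\right) + 522 = 287 + 522 = 809$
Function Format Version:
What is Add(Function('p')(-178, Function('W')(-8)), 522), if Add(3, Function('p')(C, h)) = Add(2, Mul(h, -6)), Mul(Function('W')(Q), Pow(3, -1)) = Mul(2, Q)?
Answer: 809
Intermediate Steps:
Function('W')(Q) = Mul(6, Q) (Function('W')(Q) = Mul(3, Mul(2, Q)) = Mul(6, Q))
Function('p')(C, h) = Add(-1, Mul(-6, h)) (Function('p')(C, h) = Add(-3, Add(2, Mul(h, -6))) = Add(-3, Add(2, Mul(-6, h))) = Add(-1, Mul(-6, h)))
Add(Function('p')(-178, Function('W')(-8)), 522) = Add(Add(-1, Mul(-6, Mul(6, -8))), 522) = Add(Add(-1, Mul(-6, -48)), 522) = Add(Add(-1, 288), 522) = Add(287, 522) = 809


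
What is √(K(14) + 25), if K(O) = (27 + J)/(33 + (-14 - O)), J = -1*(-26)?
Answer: √890/5 ≈ 5.9666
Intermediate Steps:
J = 26
K(O) = 53/(19 - O) (K(O) = (27 + 26)/(33 + (-14 - O)) = 53/(19 - O))
√(K(14) + 25) = √(-53/(-19 + 14) + 25) = √(-53/(-5) + 25) = √(-53*(-⅕) + 25) = √(53/5 + 25) = √(178/5) = √890/5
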